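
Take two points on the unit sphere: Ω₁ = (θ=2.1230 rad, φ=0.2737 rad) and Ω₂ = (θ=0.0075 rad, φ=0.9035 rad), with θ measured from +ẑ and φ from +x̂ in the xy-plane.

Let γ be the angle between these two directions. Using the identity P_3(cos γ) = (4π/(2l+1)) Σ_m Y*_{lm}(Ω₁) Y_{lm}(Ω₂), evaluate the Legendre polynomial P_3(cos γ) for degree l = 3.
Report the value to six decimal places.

0.428801

Addition theorem: P_3(cos γ) = (4π/7) Σ_m Y*_{lm}(Ω₁) Y_{lm}(Ω₂), m = −3…3:
  m=-3: Y*=0.17544 + 0.18844j  Y=-0.00000 - 0.00000j  product -0.00000 - 0.00000j
  m=-2: Y*=-0.33180 - 0.20224j  Y=-0.00001 - 0.00006j  product -0.00001 + 0.00002j
  m=-1: Y*=0.09956 + 0.02795j  Y=0.00600 - 0.00762j  product 0.00081 - 0.00059j
  m=+0: Y*=0.31794 + 0.00000j  Y=0.74623 + 0.00000j  product 0.23725 + 0.00000j
  m=+1: Y*=-0.09956 + 0.02795j  Y=-0.00600 - 0.00762j  product 0.00081 + 0.00059j
  m=+2: Y*=-0.33180 + 0.20224j  Y=-0.00001 + 0.00006j  product -0.00001 - 0.00002j
  m=+3: Y*=-0.17544 + 0.18844j  Y=0.00000 - 0.00000j  product -0.00000 + 0.00000j
Accumulated sum 0.23886 - 0.00000j; after 4π/(2l+1) scaling, 0.42880 - 0.00000j ⇒ P_3 = 0.428801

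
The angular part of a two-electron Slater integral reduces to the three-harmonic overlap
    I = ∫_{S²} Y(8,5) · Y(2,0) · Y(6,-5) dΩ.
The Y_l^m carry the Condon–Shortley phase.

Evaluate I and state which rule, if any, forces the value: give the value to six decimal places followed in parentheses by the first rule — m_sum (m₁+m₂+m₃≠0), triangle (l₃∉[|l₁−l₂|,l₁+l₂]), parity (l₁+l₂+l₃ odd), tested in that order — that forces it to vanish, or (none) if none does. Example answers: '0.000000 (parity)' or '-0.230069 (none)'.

-0.129814 (none)

m-sum 0 ✓  L=16 even ✓  6≤6≤10 ✓
Π(2lᵢ+1) = 17×5×13 = 1105
triangle coeff Δ(8,2,6) = 1/30940
Σ_t [2,2]: t=2:+1/2073600 = 1/2073600
(3j)²=28/1105 [(8 2 6; 0 0 0)], sign=+1
Σ_t [2,2]: t=2:+1/159667200 = 1/159667200
(3j)²=9/1190 [(8 2 6; 5 0 -5)], sign=-1
⇒ 4πI² = 18/85
I = (-1)√(18/85/(4π)) = -0.12981410
No selection rule forces the value: the integral is nonzero (none).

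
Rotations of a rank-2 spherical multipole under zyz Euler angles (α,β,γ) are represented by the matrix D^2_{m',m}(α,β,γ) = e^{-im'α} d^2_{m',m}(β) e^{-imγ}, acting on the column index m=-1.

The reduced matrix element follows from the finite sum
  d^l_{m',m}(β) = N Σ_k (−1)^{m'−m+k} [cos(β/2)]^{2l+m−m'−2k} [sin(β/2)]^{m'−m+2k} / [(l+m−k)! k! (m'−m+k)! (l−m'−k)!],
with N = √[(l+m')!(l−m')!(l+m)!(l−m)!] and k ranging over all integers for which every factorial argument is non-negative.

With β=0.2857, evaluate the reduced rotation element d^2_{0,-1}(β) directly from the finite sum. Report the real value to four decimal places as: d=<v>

d^2_{0,-1}(β=0.2857) via the finite sum:
With c≡cos(β/2)=0.989814 and s≡sin(β/2)=0.142365, N=[2·2·1·6]^{1/2}=4.898979
The bounds max(0,m−m')=0 and min(l+m,l−m')=1 give 2 terms
  k=0: (−1)^1·4.8990/(2)·0.9898^3·0.1424^1 = -0.338173
  k=1: (−1)^2·4.8990/(2)·0.9898^1·0.1424^3 = +0.006996
d^2_{0,-1}(0.2857) = -0.338173 +0.006996 = -0.331177

d=-0.3312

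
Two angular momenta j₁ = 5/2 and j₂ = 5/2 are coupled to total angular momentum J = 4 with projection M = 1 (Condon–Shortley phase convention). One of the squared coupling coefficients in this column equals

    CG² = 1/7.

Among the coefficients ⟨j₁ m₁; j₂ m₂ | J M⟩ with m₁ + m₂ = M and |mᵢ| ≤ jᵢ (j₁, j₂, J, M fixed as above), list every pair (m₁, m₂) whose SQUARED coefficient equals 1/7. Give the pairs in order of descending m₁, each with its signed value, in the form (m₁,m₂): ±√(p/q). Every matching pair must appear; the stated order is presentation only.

Admissible pairs with m₁+m₂ = M = 1: (-3/2,5/2), (-1/2,3/2), (1/2,1/2), (3/2,-1/2), (5/2,-3/2)
  (m₁,m₂)=(5/2,-3/2): CG² = 1/7, CG = +√(1/7)   ← matches the target
  (m₁,m₂)=(3/2,-1/2): CG² = 5/14, CG = +√(5/14)
  (m₁,m₂)=(1/2,1/2): CG² = 0/1, CG = 0
  (m₁,m₂)=(-1/2,3/2): CG² = 5/14, CG = −√(5/14)
  (m₁,m₂)=(-3/2,5/2): CG² = 1/7, CG = −√(1/7)   ← matches the target
Pairs with CG² = 1/7: (5/2,-3/2): +√(1/7); (-3/2,5/2): −√(1/7)

(5/2,-3/2): +√(1/7); (-3/2,5/2): −√(1/7)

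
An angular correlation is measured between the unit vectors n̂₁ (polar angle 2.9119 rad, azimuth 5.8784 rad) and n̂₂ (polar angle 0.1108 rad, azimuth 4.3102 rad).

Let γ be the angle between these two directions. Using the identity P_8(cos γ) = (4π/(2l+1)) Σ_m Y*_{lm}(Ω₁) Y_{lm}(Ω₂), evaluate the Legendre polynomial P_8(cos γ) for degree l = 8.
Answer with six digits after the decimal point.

0.129195

Term-by-term m-sum for l=8 (normalisation 4π/17 = 0.739198):
  m=-8: (-0.000004+0.000000i) × (-0.000000-0.000000i) = +0.000000-0.000000i  (running Σ = +0.000000-0.000000i)
  m=-7: (+0.000061+0.000019i) × (+0.000000+0.000000i) = +0.000000+0.000000i  (running Σ = +0.000000+0.000000i)
  m=-6: (-0.000524-0.000453i) × (+0.000007-0.000006i) = -0.000000+0.000000i  (running Σ = -0.000000+0.000000i)
  m=-5: (+0.002380+0.004888i) × (-0.000143-0.000067i) = -0.000000-0.000001i  (running Σ = -0.000000-0.000001i)
  m=-4: (-0.001528-0.031582i) × (-0.000074+0.001958i) = +0.000062-0.000001i  (running Σ = +0.000062-0.000002i)
  m=-3: (-0.046969+0.126143i) × (+0.016855-0.006426i) = +0.000019+0.002428i  (running Σ = +0.000081+0.002426i)
  m=-2: (+0.272485-0.285987i) × (-0.081755-0.084919i) = -0.046563+0.000242i  (running Σ = -0.046482+0.002668i)
  m=-1: (-0.622279+0.266613i) × (-0.191424+0.450010i) = -0.000860-0.331068i  (running Σ = -0.047342-0.328400i)
  m=0: (+0.292951-0.000000i) × (+0.919817+0.000000i) = +0.269461+0.000000i  (running Σ = +0.222119-0.328400i)
  m=1: (+0.622279+0.266613i) × (+0.191424+0.450010i) = -0.000860+0.331068i  (running Σ = +0.221260+0.002668i)
  m=2: (+0.272485+0.285987i) × (-0.081755+0.084919i) = -0.046563-0.000242i  (running Σ = +0.174697+0.002426i)
  m=3: (+0.046969+0.126143i) × (-0.016855-0.006426i) = +0.000019-0.002428i  (running Σ = +0.174716-0.000002i)
  m=4: (-0.001528+0.031582i) × (-0.000074-0.001958i) = +0.000062+0.000001i  (running Σ = +0.174778-0.000001i)
  m=5: (-0.002380+0.004888i) × (+0.000143-0.000067i) = -0.000000+0.000001i  (running Σ = +0.174778+0.000000i)
  m=6: (-0.000524+0.000453i) × (+0.000007+0.000006i) = -0.000000-0.000000i  (running Σ = +0.174778+0.000000i)
  m=7: (-0.000061+0.000019i) × (-0.000000+0.000000i) = +0.000000-0.000000i  (running Σ = +0.174778-0.000000i)
  m=8: (-0.000004-0.000000i) × (-0.000000+0.000000i) = +0.000000+0.000000i  (running Σ = +0.174778+0.000000i)
Total Σ_m = +0.174778+0.000000i. Multiply by 0.739198: +0.129195+0.000000i. P_8(cos γ) = 0.129195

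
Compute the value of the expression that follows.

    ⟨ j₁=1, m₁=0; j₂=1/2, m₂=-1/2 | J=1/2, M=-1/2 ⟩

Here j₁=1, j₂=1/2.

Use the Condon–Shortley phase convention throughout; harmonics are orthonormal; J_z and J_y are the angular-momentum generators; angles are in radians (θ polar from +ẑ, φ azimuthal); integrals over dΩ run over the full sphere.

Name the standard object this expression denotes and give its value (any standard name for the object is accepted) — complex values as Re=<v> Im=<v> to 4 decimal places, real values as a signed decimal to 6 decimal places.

This is a Clebsch–Gordan (vector-coupling) coefficient.
j₁+j₂−J=1  J+j₁−j₂=1  J−j₁+j₂=0  j₁+j₂+J+1=3
(j₁±m₁, j₂±m₂, J±M) = (1,1,0,1,0,1)
P² = 1/3
sum k=0..0:
  [0] +1/1 = 1
S = 1
C² = P²·S² = 1/3 ; C = +0.577350

Clebsch–Gordan coefficient, +√(1/3) ≈ +0.577350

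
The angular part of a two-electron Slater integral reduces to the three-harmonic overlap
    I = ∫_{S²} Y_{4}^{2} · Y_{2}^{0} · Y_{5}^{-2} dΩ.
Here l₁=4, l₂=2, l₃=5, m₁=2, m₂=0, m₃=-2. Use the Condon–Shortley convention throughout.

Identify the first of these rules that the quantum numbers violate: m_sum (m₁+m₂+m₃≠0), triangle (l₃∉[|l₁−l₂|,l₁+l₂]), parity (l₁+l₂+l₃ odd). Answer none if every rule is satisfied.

Σmᵢ = 0  ✓
l₃∈[|l₁−l₂|,l₁+l₂]=[2,6], have l₃=5  ✓
Σlᵢ = 11 ⇒ odd  ✗

parity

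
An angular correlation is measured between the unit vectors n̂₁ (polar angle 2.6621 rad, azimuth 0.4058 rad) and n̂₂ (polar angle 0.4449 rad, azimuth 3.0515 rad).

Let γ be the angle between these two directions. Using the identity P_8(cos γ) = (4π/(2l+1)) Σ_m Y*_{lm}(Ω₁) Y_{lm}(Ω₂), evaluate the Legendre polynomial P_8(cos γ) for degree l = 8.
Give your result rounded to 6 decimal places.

0.290546

Summing Y*_{l m}(θ₁,φ₁)·Y_{l m}(θ₂,φ₂) over m ∈ [−8, 8]; prefactor 4π/(2·8+1) = 0.739198:
  m=-8: Y*=-0.001052-0.000111i  Y=+0.000456+0.000400i  product -0.000000-0.000000i
  m=-7: Y*=+0.007769-0.002412i  Y=-0.004110-0.003001i  product -0.000039-0.000013i
  m=-6: Y*=-0.029822+0.025467i  Y=+0.023012+0.013812i  product -0.001038+0.000174i
  m=-5: Y*=+0.058732-0.119080i  Y=-0.089963-0.043509i  product -0.010465+0.008158i
  m=-4: Y*=-0.016702+0.318433i  Y=+0.249418+0.093987i  product -0.034094+0.077853i
  m=-3: Y*=-0.176420-0.478255i  Y=-0.466758-0.129319i  product +0.020498+0.246044i
  m=-2: Y*=+0.289113+0.304675i  Y=+0.488094+0.088912i  product +0.114025+0.174416i
  m=-1: Y*=+0.099952+0.042944i  Y=-0.027081-0.002446i  product -0.002602-0.001407i
  m=+0: Y*=-0.463455-0.000000i  Y=-0.475744+0.000000i  product +0.220486+0.000000i
  m=+1: Y*=-0.099952+0.042944i  Y=+0.027081-0.002446i  product -0.002602+0.001407i
  m=+2: Y*=+0.289113-0.304675i  Y=+0.488094-0.088912i  product +0.114025-0.174416i
  m=+3: Y*=+0.176420-0.478255i  Y=+0.466758-0.129319i  product +0.020498-0.246044i
  m=+4: Y*=-0.016702-0.318433i  Y=+0.249418-0.093987i  product -0.034094-0.077853i
  m=+5: Y*=-0.058732-0.119080i  Y=+0.089963-0.043509i  product -0.010465-0.008158i
  m=+6: Y*=-0.029822-0.025467i  Y=+0.023012-0.013812i  product -0.001038-0.000174i
  m=+7: Y*=-0.007769-0.002412i  Y=+0.004110-0.003001i  product -0.000039+0.000013i
  m=+8: Y*=-0.001052+0.000111i  Y=+0.000456-0.000400i  product -0.000000+0.000000i
Σ over m = +0.393056+0.000000i; ×(4π/17) → +0.290546+0.000000i. Real part: 0.290546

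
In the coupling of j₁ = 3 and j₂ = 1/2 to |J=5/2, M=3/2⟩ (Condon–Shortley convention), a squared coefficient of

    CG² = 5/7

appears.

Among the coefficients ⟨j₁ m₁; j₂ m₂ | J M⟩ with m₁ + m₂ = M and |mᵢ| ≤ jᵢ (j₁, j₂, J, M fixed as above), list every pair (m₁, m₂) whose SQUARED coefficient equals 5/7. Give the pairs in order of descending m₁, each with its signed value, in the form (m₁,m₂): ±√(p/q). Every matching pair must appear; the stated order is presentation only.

Admissible pairs with m₁+m₂ = M = 3/2: (1,1/2), (2,-1/2)
  (m₁,m₂)=(2,-1/2): CG² = 5/7, CG = +√(5/7)   ← matches the target
  (m₁,m₂)=(1,1/2): CG² = 2/7, CG = −√(2/7)
Pairs with CG² = 5/7: (2,-1/2): +√(5/7)

(2,-1/2): +√(5/7)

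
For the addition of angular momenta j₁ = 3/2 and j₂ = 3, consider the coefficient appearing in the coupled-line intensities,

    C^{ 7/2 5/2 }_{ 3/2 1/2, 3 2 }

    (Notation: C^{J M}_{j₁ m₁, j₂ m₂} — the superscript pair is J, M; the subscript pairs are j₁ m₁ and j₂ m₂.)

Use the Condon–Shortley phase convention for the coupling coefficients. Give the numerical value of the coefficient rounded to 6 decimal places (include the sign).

-0.377964  (= −√(1/7))

triangle: 1!×2!×5!/9! = 240/362880
(j±m)!: 2!×1!×5!×1!×6!×1! = 172800
prefactor² = (2J+1)×Δ×N² = 6400/7
  k=0: +1/(0!×1!×1!×5!×1!×0!) = 1/120
  k=1: −1/(1!×0!×0!×4!×2!×1!) = -1/48
Σ = -1/80  ⇒  CG² = 6400/7×(-1/80)² = 1/7
CG = −√(1/7) = -0.377964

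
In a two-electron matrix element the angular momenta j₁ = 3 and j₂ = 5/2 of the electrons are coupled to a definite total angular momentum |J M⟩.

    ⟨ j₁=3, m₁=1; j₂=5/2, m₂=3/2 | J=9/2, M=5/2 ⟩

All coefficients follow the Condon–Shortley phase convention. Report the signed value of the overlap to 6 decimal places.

j₁+j₂−J=1  J+j₁−j₂=5  J−j₁+j₂=4  j₁+j₂+J+1=11
(j₁±m₁, j₂±m₂, J±M) = (4,2,4,1,7,2)
P² = 92160/11
sum k=0..1:
  [0] +1/288 = 1/288
  [1] −1/144 = -1/144
S = -1/288
C² = P²·S² = 10/99 ; C = -0.317821

-0.317821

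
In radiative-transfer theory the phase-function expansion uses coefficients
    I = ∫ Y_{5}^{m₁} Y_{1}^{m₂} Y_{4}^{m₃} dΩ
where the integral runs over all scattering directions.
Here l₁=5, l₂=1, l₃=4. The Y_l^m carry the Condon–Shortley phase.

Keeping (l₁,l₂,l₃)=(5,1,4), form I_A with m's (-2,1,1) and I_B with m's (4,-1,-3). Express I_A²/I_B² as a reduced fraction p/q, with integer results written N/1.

7/12

Same 5,1,4: normalisation and zero-m 3j drop out of the ratio.
A: Δ: 2! 8! 0! / 11! → 1/495; sum: t=2:+1/1440 = 1/1440; 3j²(5 1 4; -2 1 1) = Δ·Π!·Σ² = 7/165  (sign -1)
B: Δ: 2! 8! 0! / 11! → 1/495; sum: t=0:+1/10080 = 1/10080; 3j²(5 1 4; 4 -1 -3) = Δ·Π!·Σ² = 4/55  (sign -1)
I_A²/I_B² = (7/165)/(4/55) = 7/12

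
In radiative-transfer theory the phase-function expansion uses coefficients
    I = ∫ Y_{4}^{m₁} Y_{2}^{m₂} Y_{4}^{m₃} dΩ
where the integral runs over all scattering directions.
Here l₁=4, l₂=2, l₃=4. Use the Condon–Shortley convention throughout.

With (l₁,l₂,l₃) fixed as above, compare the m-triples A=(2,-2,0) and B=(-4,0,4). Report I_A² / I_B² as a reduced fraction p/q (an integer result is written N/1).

135/196

Same 4,2,4: normalisation and zero-m 3j drop out of the ratio.
A: Δ: 2! 6! 2! / 11! → 1/13860; sum: t=0:+1/192 = 1/192; 3j²(4 2 4; 2 -2 0) = Δ·Π!·Σ² = 3/77  (sign +1)
B: Δ: 2! 6! 2! / 11! → 1/13860; sum: t=2:+1/2880 = 1/2880; 3j²(4 2 4; -4 0 4) = Δ·Π!·Σ² = 28/495  (sign +1)
I_A²/I_B² = (3/77)/(28/495) = 135/196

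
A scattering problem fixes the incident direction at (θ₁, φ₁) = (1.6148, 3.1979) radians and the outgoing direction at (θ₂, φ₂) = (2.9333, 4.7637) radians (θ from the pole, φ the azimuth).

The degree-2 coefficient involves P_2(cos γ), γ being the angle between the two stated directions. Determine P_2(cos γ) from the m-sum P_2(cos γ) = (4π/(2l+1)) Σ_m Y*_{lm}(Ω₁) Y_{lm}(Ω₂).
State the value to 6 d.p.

-0.497087

Addition theorem: P_2(cos γ) = (4π/5) Σ_m Y*_{lm}(Ω₁) Y_{lm}(Ω₂), m = −2…2:
  m=-2: (0.383085, 0.043324) × (-0.016431, 0.001692) = (-0.006368, -0.000064)  (running Σ = (-0.006368, -0.000064))
  m=-1: (0.033897, 0.001911) × (-0.008016, -0.156096) = (0.000027, -0.005307)  (running Σ = (-0.006341, -0.005370))
  m=0: (-0.313561, -0.000000) × (0.590323, 0.000000) = (-0.185102, -0.000000)  (running Σ = (-0.191443, -0.005370))
  m=1: (-0.033897, 0.001911) × (0.008016, -0.156096) = (0.000027, 0.005307)  (running Σ = (-0.191417, -0.000064))
  m=2: (0.383085, -0.043324) × (-0.016431, -0.001692) = (-0.006368, 0.000064)  (running Σ = (-0.197784, -0.000000))
Total Σ_m = (-0.197784, -0.000000). Multiply by 2.513274: (-0.497087, -0.000000). P_2(cos γ) = -0.497087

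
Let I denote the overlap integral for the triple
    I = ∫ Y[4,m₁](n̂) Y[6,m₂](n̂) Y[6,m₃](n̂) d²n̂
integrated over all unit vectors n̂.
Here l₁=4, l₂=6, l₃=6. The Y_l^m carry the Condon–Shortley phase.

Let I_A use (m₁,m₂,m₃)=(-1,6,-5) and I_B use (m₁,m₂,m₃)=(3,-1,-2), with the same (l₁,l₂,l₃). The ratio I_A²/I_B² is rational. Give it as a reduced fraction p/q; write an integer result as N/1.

Shared (l₁,l₂,l₃)=(4,6,6): N and (l;000)² cancel in I_A²/I_B².
A: Δ = 4!·4!·8!/17! = 1/15315300; Racah Σ t=4..4: t=4:+1/5806080 = 1/5806080; ⇒ 3j(4 6 6; -1 6 -5)² = 165/6188, sgn -1
B: Δ = 4!·4!·8!/17! = 1/15315300; Racah Σ t=0..1: t=0:+1/103680 t=1:−1/82944 = -1/414720; ⇒ 3j(4 6 6; 3 -1 -2)² = 49/43758, sgn -1
I_A²/I_B² = (165/6188)/(49/43758) = 16335/686

16335/686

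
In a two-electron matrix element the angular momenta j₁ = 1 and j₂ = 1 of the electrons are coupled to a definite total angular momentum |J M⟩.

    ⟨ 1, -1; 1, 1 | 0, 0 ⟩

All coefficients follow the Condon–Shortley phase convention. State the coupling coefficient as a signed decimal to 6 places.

+0.577350  (= +√(1/3))

j₁+j₂−J=2  J+j₁−j₂=0  J−j₁+j₂=0  j₁+j₂+J+1=3
(j₁±m₁, j₂±m₂, J±M) = (0,2,2,0,0,0)
P² = 4/3
sum k=2..2:
  [2] +1/2 = 1/2
S = 1/2
C² = P²·S² = 1/3 ; C = +0.577350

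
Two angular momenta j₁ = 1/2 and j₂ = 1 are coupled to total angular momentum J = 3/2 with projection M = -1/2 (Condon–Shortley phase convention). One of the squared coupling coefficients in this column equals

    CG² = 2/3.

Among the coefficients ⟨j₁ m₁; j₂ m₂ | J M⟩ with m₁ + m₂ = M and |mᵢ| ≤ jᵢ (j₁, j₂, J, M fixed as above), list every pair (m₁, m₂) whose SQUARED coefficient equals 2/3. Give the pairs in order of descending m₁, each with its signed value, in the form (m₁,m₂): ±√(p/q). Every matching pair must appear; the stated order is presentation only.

(-1/2,0): +√(2/3)

Admissible pairs with m₁+m₂ = M = -1/2: (-1/2,0), (1/2,-1)
  (m₁,m₂)=(1/2,-1): CG² = 1/3, CG = +√(1/3)
  (m₁,m₂)=(-1/2,0): CG² = 2/3, CG = +√(2/3)   ← matches the target
Pairs with CG² = 2/3: (-1/2,0): +√(2/3)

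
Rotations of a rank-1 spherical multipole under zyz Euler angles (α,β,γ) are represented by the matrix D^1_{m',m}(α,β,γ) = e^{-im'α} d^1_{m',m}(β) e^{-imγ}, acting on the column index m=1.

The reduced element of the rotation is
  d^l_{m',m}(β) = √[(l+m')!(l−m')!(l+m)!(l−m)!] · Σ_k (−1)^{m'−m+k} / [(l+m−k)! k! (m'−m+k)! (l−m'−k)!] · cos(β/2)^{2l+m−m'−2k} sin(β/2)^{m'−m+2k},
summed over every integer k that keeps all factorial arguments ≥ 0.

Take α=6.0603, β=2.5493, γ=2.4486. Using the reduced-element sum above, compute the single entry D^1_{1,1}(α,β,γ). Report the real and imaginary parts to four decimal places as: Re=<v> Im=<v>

First d^1_{1,1}(β=2.5493), then the phase factors e^{-i(1)α} and e^{-i(1)γ}:
c=cos(2.549300/2)=0.291836, s=sin(2.549300/2)=0.956468; N=√[2·1·2·1]=2.000000
Admissible k: 0..0 (factorial args all ≥0)
  k=0: (−1)^0·2.0000/(2)·0.2918^2·0.9565^0 = +0.085169
d^1_{1,1}(2.5493) = +0.085169
Phases: e^{-i·(1)·6.0603}=+0.975264+0.221044i, e^{-i·(1)·2.4486}=-0.769338-0.638842i ⇒ D=-0.051876-0.067547i

Re=-0.0519 Im=-0.0675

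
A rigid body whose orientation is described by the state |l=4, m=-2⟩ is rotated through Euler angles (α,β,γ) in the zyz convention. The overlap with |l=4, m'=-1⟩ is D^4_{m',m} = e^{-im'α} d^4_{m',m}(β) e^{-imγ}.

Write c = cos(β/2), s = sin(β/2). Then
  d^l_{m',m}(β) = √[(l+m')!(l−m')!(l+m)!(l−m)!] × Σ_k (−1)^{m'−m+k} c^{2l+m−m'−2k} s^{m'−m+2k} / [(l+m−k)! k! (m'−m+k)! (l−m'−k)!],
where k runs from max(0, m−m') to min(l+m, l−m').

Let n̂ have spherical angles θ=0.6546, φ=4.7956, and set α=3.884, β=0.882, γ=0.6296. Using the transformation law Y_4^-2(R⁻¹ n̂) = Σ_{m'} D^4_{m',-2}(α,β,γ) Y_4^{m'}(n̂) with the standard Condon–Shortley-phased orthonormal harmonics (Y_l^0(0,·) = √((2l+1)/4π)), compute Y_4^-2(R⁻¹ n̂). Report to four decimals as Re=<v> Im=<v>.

Re=-0.4218 Im=0.0277

Need the full column D^4_{m',-2} for m'=−4..4 at α=3.8840, β=0.8820, γ=0.6296.
cos(β/2)=0.904325, sin(β/2)=0.426844
d^4_{-4,-2}: single k=2 term ⇒ +0.527309;  D = -0.245164-0.466851i
d^4_{-3,-2}: k∈[1..2] ⇒ +0.789961 -0.527978 = +0.261983;  D = +0.246561+0.088560i
d^4_{-2,-2}: k∈[0..2] ⇒ +0.447298 -1.195825 +0.333017 = -0.415509;  D = +0.383100-0.160880i
d^4_{-1,-2}: k∈[0..2] ⇒ -0.895732 +0.997785 -0.148195 = -0.046142;  D = -0.019269+0.041926i
d^4_{0,-2}: k∈[0..2] ⇒ +0.945383 -0.561650 +0.046923 = +0.430656;  D = +0.132030+0.409918i
d^4_{1,-2}: k∈[0..2] ⇒ -0.665190 +0.222293 -0.009905 = -0.452802;  D = +0.393670+0.223727i
d^4_{2,-2}: k∈[0..2] ⇒ +0.333017 -0.059353 +0.001102 = +0.274766;  D = +0.267802-0.061467i
d^4_{3,-2}: k∈[0..1] ⇒ -0.117627 +0.008735 = -0.108891;  D = +0.061734-0.089701i
d^4_{4,-2}: single k=0 term ⇒ +0.026172;  D = -0.003643-0.025918i
Y_4^{m'}(θ=0.6546,φ=4.7956) and Σ D·Y over m':
  (-0.2452-0.4669i)·(+0.0575-0.0199i)  (+0.2466+0.0886i)·(-0.0554-0.2172i)  (+0.3831-0.1609i)·(-0.4164+0.0699i)  (-0.0193+0.0419i)·(+0.0267+0.3200i)  (+0.1320+0.4099i)·(-0.2135+0.0000i)  (+0.3937+0.2237i)·(-0.0267+0.3200i)  (+0.2678-0.0615i)·(-0.4164-0.0699i)  (+0.0617-0.0897i)·(+0.0554-0.2172i)  (-0.0036-0.0259i)·(+0.0575+0.0199i)
Y_4^-2(R⁻¹ n̂) = -0.421844+0.027746i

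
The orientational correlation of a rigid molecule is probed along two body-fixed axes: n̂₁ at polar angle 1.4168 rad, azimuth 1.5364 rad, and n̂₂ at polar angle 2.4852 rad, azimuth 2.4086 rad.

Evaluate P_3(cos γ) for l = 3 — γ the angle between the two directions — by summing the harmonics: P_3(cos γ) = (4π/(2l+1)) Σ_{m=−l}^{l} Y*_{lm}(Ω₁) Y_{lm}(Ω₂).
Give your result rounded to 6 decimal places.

-0.352265

Expand P_3 via completeness: Σ_{m} conj(Y_{3,m}) at Ω₁ times Y_{3,m} at Ω₂ —
  term(m=-3) = -0.03303 - 0.01913j   from Y*(Ω₁)=-0.04147 - 0.40044j, Y(Ω₂)=0.05573 - 0.07672j
  term(m=-2) = 0.00797 + 0.04546j   from Y*(Ω₁)=-0.15271 + 0.01052j, Y(Ω₂)=-0.03154 - 0.29986j
  term(m=-1) = -0.07641 + 0.09098j   from Y*(Ω₁)=-0.00969 - 0.28162j, Y(Ω₂)=-0.31336 - 0.28212j
  term(m=+0) = 0.00673 + 0.00000j   from Y*(Ω₁)=-0.16499 + 0.00000j, Y(Ω₂)=-0.04077 + 0.00000j
  term(m=+1) = -0.07641 - 0.09098j   from Y*(Ω₁)=0.00969 - 0.28162j, Y(Ω₂)=0.31336 - 0.28212j
  term(m=+2) = 0.00797 - 0.04546j   from Y*(Ω₁)=-0.15271 - 0.01052j, Y(Ω₂)=-0.03154 + 0.29986j
  term(m=+3) = -0.03303 + 0.01913j   from Y*(Ω₁)=0.04147 - 0.40044j, Y(Ω₂)=-0.05573 - 0.07672j
Σ over m = -0.19623 + 0.00000j; ×(4π/7) → -0.35226 + 0.00000j. Real part: -0.352265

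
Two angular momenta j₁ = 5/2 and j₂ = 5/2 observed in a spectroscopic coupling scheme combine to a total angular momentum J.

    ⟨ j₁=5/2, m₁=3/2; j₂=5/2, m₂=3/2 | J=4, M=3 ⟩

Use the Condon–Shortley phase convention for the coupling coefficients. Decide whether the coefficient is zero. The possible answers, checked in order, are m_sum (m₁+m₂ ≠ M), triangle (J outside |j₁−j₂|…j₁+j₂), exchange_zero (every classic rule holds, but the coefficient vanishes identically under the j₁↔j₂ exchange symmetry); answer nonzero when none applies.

m-sum: m₁+m₂ = 3/2+3/2 = 3, M = 3  ✓
triangle: |j₁−j₂| = 0 ≤ J = 4 ≤ j₁+j₂ = 5  ✓
exchange: j₁=j₂ and m₁=m₂, and (−1)^(j₁+j₂−J) = (−1)^1 = −1 forces ⟨j₁m₁;j₂m₂|JM⟩ = −⟨j₂m₂;j₁m₁|JM⟩ = −⟨j₁m₁;j₂m₂|JM⟩ ⇒ the coefficient vanishes identically
Racah sum check: Σ_k collapses to 0 ⇒ CG = 0

exchange_zero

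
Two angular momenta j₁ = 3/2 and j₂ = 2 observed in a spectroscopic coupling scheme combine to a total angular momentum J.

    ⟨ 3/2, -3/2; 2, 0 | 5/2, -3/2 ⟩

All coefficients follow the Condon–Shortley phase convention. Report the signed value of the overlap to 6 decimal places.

√[6·1!2!3!/7! · 0!3!2!2!1!4!] = √(288/35)
  +(−1)^1/∏(1,0,2,1,0,2)! = -1/4  (running -1/4)
⟨..|..⟩ = √(288/35)·(-1/4) = -0.717137

−√(18/35) = -0.717137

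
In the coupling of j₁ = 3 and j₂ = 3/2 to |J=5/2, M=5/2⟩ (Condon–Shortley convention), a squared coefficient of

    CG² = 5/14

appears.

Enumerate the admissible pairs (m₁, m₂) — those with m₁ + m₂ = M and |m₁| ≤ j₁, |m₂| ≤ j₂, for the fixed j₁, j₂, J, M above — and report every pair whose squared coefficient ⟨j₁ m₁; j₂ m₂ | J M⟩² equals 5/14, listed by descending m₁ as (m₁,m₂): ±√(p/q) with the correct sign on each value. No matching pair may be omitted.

(2,1/2): −√(5/14)

Admissible pairs with m₁+m₂ = M = 5/2: (1,3/2), (2,1/2), (3,-1/2)
  (m₁,m₂)=(3,-1/2): CG² = 15/28, CG = +√(15/28)
  (m₁,m₂)=(2,1/2): CG² = 5/14, CG = −√(5/14)   ← matches the target
  (m₁,m₂)=(1,3/2): CG² = 3/28, CG = +√(3/28)
Pairs with CG² = 5/14: (2,1/2): −√(5/14)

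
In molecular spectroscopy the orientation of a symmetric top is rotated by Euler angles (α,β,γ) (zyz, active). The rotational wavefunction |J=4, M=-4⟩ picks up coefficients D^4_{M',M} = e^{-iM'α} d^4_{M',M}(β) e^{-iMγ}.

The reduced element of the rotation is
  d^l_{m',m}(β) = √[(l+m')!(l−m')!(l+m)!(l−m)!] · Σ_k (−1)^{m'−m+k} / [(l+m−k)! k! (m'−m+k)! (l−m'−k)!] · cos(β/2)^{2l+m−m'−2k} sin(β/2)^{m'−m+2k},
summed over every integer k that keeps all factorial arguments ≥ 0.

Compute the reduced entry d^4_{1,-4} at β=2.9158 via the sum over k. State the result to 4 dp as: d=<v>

d^4_{1,-4}(β=2.9158) via the finite sum:
With c≡cos(β/2)=0.112657 and s≡sin(β/2)=0.993634, N=[120·6·1·40320]^{1/2}=5387.986637
The bounds max(0,m−m')=0 and min(l+m,l−m')=0 give 1 term
  k=0: (−1)^5·5387.9866/(720)·0.1127^3·0.9936^5 = -0.010363
d^4_{1,-4}(2.9158) = -0.010363

d=-0.0104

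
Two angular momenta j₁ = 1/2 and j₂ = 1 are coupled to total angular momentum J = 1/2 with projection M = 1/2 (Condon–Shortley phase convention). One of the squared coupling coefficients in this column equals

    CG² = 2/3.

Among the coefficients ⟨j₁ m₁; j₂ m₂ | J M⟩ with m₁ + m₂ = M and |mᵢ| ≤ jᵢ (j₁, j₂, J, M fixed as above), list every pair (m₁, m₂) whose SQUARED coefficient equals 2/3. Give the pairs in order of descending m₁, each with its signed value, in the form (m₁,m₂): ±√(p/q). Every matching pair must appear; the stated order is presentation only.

(-1/2,1): −√(2/3)

Admissible pairs with m₁+m₂ = M = 1/2: (-1/2,1), (1/2,0)
  (m₁,m₂)=(1/2,0): CG² = 1/3, CG = +√(1/3)
  (m₁,m₂)=(-1/2,1): CG² = 2/3, CG = −√(2/3)   ← matches the target
Pairs with CG² = 2/3: (-1/2,1): −√(2/3)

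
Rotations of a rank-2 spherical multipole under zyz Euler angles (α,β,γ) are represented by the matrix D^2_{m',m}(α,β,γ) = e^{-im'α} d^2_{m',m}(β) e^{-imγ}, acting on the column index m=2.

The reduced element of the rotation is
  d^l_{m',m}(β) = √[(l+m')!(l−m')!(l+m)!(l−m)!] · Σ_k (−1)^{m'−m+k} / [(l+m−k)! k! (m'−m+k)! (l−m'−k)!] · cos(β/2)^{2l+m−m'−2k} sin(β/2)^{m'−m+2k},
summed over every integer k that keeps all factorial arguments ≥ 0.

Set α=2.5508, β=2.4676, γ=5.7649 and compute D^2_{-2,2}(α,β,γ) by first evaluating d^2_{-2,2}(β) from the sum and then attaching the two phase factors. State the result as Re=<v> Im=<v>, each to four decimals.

First d^2_{-2,2}(β=2.4676), then the phase factors e^{-i(-2)α} and e^{-i(2)γ}:
Half-angle: c=0.330654, s=0.943752. N=√(1·24·24·1)=24.000000
k∈{4} keeps every argument non-negative
  k=4: (−1)^0·24.0000/(24)·0.3307^0·0.9438^4 = +0.793290
d^2_{-2,2}(2.4676) = +0.793290
Phases: e^{-i·(-2)·2.5508}=+0.379459-0.925209i, e^{-i·(2)·5.7649}=+0.509175+0.860663i ⇒ D=+0.784963-0.114636i

Re=0.7850 Im=-0.1146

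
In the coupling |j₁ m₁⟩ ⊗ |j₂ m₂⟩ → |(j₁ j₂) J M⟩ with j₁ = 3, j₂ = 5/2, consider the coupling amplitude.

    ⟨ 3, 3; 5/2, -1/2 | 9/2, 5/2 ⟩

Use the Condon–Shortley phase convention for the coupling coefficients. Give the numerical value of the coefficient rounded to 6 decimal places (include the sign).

+0.522233  (= +√(3/11))

√[10·1!5!4!/11! · 6!0!2!3!7!2!] = √(691200/11)
  +(−1)^0/∏(0,1,0,2,5,2)! = 1/480  (running 1/480)
⟨..|..⟩ = √(691200/11)·(1/480) = +0.522233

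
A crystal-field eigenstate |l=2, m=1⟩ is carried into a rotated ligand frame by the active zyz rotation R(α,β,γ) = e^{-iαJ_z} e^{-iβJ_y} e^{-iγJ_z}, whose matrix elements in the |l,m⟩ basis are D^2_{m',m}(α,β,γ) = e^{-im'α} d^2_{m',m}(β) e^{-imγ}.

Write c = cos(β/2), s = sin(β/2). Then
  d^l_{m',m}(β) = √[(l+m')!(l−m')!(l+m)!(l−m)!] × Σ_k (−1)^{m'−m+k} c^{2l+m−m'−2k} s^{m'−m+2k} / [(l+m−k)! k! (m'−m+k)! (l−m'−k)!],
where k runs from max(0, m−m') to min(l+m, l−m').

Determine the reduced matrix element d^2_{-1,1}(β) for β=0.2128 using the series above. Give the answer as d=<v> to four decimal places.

d^2_{-1,1}(β=0.2128) via the finite sum:
Half-angle: c=0.994345, s=0.106199. N=√(1·6·6·1)=6.000000
Admissible k: 2..3 (factorial args all ≥0)
  k=2: (−1)^0·6.0000/(2)·0.9943^2·0.1062^2 = +0.033453
  k=3: (−1)^1·6.0000/(6)·0.9943^0·0.1062^4 = -0.000127
d^2_{-1,1}(0.2128) = +0.033453 -0.000127 = +0.033326

d=0.0333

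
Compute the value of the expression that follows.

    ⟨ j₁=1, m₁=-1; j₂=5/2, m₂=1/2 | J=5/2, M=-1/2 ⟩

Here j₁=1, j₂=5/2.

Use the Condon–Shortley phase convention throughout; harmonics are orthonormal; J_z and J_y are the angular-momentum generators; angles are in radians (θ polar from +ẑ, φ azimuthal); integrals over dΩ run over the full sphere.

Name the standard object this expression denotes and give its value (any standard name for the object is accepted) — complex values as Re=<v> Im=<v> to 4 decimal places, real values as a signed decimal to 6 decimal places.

Clebsch–Gordan coefficient, −√(18/35) ≈ -0.717137

This is a Clebsch–Gordan (vector-coupling) coefficient.
triangle: 1!·1!·4!/7! = 24/5040
(j±m)!: 0!·2!·3!·2!·2!·3! = 288
prefactor² = (2J+1)·Δ·N² = 288/35
  k=1: −1/(1!·0!·1!·2!·0!·2!) = -1/4
Σ = -1/4  ⇒  CG² = 288/35·(-1/4)² = 18/35
CG = −√(18/35) = -0.717137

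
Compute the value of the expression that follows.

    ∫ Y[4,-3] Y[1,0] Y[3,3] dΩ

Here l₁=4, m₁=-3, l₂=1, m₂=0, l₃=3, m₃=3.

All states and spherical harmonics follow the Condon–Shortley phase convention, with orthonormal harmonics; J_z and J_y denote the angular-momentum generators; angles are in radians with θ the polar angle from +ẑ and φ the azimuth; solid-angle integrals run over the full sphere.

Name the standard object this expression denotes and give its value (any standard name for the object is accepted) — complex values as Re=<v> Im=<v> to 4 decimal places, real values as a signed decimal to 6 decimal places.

This is a Gaunt coefficient — the integral of a triple product of spherical harmonics over the sphere.
Rules hold: Σm=0, L=8 even, 3≤3≤5.
N = 9·3·7 = 189
Δ = 2!·6!·0!/9! = 1/252
Racah Σ t=1..1: t=1:−1/36 = -1/36
⇒ 3j(4 1 3; 0 0 0)² = 4/63, sgn +1
Racah Σ t=1..1: t=1:−1/720 = -1/720
⇒ 3j(4 1 3; -3 0 3)² = 1/36, sgn -1
4πI² = N·(3j₀)²·(3jₘ)² = 1/3
I = -1·√(0.333333/4π) = -0.16286750

Gaunt coefficient, -0.162868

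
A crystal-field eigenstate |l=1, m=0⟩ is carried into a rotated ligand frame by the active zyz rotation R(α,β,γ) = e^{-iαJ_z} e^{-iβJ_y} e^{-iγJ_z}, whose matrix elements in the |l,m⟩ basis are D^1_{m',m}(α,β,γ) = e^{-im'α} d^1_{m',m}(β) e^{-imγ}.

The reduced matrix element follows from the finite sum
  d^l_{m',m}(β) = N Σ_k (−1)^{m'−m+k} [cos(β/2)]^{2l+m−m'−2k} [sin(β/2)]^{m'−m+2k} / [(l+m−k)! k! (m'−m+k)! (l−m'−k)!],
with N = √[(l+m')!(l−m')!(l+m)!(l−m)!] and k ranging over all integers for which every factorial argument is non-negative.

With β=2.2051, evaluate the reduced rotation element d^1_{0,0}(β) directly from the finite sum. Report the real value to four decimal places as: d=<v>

d=-0.5926

d^1_{0,0}(β=2.2051) via the finite sum:
With c≡cos(β/2)=0.451322 and s≡sin(β/2)=0.892361, N=[1·1·1·1]^{1/2}=1.000000
The bounds max(0,m−m')=0 and min(l+m,l−m')=1 give 2 terms
  k=0: (−1)^0·1.0000/(1)·0.4513^2·0.8924^0 = +0.203692
  k=1: (−1)^1·1.0000/(1)·0.4513^0·0.8924^2 = -0.796308
d^1_{0,0}(2.2051) = +0.203692 -0.796308 = -0.592617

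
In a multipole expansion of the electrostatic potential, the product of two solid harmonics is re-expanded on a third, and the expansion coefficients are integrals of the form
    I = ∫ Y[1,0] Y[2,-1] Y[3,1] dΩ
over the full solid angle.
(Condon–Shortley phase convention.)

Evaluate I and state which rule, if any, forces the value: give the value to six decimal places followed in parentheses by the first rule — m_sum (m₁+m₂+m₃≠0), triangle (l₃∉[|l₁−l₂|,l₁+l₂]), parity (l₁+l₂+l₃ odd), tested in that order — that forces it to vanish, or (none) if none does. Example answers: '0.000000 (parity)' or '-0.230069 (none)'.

Checks pass: Σm=0; 6 even; l₃=3∈[1,3].
(2·1+1)(2·2+1)(2·3+1) = 105
Δ: 0! 2! 4! / 7! → 1/105
sum: t=0:+1/4 = 1/4
3j²(1 2 3; 0 0 0) = Δ·Π!·Σ² = 3/35  (sign -1)
sum: t=0:+1/6 = 1/6
3j²(1 2 3; 0 -1 1) = Δ·Π!·Σ² = 8/105  (sign +1)
combine: 4πI² = 105·3/35·8/105 = 24/35
take √, sign -1: I = -0.23359668
No selection rule forces the value: the integral is nonzero (none).

-0.233597 (none)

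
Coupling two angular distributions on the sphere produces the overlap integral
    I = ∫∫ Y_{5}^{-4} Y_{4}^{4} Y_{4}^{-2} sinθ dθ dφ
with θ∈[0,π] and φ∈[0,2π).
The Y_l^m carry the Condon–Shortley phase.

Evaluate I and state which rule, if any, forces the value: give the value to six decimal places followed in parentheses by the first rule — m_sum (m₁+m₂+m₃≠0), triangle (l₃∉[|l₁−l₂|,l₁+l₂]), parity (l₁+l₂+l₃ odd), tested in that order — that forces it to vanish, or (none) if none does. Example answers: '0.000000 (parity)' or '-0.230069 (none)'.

Σmᵢ = -2 ≠ 0, so the φ-integral vanishes; I = 0

0.000000 (m_sum)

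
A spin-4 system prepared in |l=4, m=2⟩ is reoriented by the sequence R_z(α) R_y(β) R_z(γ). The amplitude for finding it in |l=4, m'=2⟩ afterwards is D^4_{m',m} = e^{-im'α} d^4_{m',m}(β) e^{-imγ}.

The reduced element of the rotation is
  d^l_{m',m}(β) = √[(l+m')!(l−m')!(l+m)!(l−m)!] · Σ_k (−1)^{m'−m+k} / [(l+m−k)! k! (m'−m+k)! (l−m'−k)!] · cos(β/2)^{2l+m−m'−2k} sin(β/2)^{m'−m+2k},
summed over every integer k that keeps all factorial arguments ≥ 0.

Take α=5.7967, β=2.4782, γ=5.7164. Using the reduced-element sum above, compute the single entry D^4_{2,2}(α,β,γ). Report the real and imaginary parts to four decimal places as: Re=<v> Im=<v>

Re=-0.0624 Im=0.1050

Split into d^4_{2,2}(β=2.4782) × two z-phases.
c=cos(2.478200/2)=0.325647, s=sin(2.478200/2)=0.945491; N=√[720·2·720·2]=1440.000000
The bounds max(0,m−m')=0 and min(l+m,l−m')=2 give 3 terms
  k=0: (−1)^0·1440.0000/(1440)·0.3256^8·0.9455^0 = +0.000126
  k=1: (−1)^1·1440.0000/(120)·0.3256^6·0.9455^2 = -0.012793
  k=2: (−1)^2·1440.0000/(96)·0.3256^4·0.9455^4 = +0.134807
d^4_{2,2}(2.4782) = +0.000126 -0.012793 +0.134807 = +0.122140
Phases: e^{-i·(2)·5.7967}=+0.562847+0.826561i, e^{-i·(2)·5.7164}=+0.423428+0.905930i ⇒ D=-0.062350+0.105027i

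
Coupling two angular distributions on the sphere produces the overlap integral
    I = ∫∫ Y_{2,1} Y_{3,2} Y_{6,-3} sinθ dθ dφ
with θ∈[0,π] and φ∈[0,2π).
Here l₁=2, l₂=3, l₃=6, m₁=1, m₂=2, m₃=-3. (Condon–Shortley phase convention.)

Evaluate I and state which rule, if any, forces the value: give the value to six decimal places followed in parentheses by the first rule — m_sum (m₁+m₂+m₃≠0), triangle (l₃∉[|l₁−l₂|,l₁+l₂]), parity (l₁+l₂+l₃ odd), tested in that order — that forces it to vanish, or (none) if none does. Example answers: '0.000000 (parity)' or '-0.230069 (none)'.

0.000000 (triangle)

|2−3|≤6≤2+3 violated ⇒ I = 0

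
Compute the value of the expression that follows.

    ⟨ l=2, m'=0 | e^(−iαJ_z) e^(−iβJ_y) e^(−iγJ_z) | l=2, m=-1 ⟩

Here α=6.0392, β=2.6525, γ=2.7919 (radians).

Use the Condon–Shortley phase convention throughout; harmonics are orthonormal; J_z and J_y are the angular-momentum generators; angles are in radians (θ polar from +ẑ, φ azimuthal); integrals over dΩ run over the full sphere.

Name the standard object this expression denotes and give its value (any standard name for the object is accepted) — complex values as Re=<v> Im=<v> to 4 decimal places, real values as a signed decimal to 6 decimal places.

Wigner D-matrix element, Re=-0.4772 Im=0.1740

This is a Wigner D-matrix element — the rotation-matrix element ⟨l m'| R(α,β,γ) |l m⟩ in the angular-momentum basis.
Split into d^2_{0,-1}(β=2.6525) × two z-phases.
Half-angle: c=0.242116, s=0.970247. N=√(2·2·1·6)=4.898979
k: max(0,(-1)−(0))=0 … min(2+(-1),2−(0))=1
  k=0: (−1)^1·4.8990/(2)·0.2421^3·0.9702^1 = -0.033731
  k=1: (−1)^2·4.8990/(2)·0.2421^1·0.9702^3 = +0.541685
d^2_{0,-1}(2.6525) = -0.033731 +0.541685 = +0.507954
D = (+1.000000+0.000000i)·(+0.507954)·(-0.939478+0.342609i) = -0.477212+0.174030i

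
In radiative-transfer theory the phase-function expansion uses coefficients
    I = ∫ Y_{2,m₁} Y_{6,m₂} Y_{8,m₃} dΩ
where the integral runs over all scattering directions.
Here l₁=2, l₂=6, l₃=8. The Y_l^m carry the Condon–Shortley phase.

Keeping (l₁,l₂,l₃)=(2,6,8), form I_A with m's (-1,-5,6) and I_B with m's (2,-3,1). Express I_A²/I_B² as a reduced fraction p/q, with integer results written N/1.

Same 2,6,8: normalisation and zero-m 3j drop out of the ratio.
A: Δ: 0! 4! 12! / 17! → 1/30940; sum: t=0:+1/239500800 = 1/239500800; 3j²(2 6 8; -1 -5 6) = Δ·Π!·Σ² = 2/85  (sign +1)
B: Δ: 0! 4! 12! / 17! → 1/30940; sum: t=0:+1/52254720 = 1/52254720; 3j²(2 6 8; 2 -3 1) = Δ·Π!·Σ² = 1/884  (sign -1)
I_A²/I_B² = (2/85)/(1/884) = 104/5

104/5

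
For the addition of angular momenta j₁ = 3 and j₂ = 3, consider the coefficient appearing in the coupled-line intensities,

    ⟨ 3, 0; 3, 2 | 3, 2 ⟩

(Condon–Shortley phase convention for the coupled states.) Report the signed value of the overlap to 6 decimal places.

+√(1/6) = +0.408248

√[7·3!3!3!/10! · 3!3!5!1!5!1!] = √(216)
  +(−1)^2/∏(2,1,1,3,2,0)! = 1/24  (running 1/24)
  +(−1)^3/∏(3,0,0,2,3,1)! = -1/72  (running 1/36)
⟨..|..⟩ = √(216)·(1/36) = +0.408248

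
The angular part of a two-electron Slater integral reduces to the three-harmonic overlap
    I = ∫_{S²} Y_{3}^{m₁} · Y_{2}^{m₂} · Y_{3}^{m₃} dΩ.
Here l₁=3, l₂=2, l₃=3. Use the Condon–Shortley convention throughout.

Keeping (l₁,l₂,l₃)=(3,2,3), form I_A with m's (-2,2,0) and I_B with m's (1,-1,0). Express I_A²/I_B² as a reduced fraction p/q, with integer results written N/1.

10/1

Same 3,2,3: normalisation and zero-m 3j drop out of the ratio.
A: Δ: 2! 4! 2! / 9! → 1/3780; sum: t=2:+1/24 = 1/24; 3j²(3 2 3; -2 2 0) = Δ·Π!·Σ² = 1/21  (sign -1)
B: Δ: 2! 4! 2! / 9! → 1/3780; sum: t=0:+1/8 t=1:−1/12 = 1/24; 3j²(3 2 3; 1 -1 0) = Δ·Π!·Σ² = 1/210  (sign -1)
I_A²/I_B² = (1/21)/(1/210) = 10/1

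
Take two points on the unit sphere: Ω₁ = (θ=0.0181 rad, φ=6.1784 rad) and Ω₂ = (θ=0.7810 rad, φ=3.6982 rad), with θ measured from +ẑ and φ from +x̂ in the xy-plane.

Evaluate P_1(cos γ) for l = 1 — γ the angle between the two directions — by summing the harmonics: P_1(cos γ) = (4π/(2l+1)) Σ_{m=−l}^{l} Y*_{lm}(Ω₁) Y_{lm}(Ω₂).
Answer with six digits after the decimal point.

Addition theorem: P_1(cos γ) = (4π/3) Σ_m Y*_{lm}(Ω₁) Y_{lm}(Ω₂), m = −1…1:
  m=-1: (0.00622 - 0.00065j) × (-0.20651 + 0.12850j) = -0.00120 + 0.00093j  (running Σ = -0.00120 + 0.00093j)
  m=0: (0.48852 + 0.00000j) × (0.34701 + 0.00000j) = 0.16952 + 0.00000j  (running Σ = 0.16832 + 0.00093j)
  m=1: (-0.00622 - 0.00065j) × (0.20651 + 0.12850j) = -0.00120 - 0.00093j  (running Σ = 0.16712 + 0.00000j)
Accumulated sum 0.16712 + 0.00000j; after 4π/(2l+1) scaling, 0.70004 + 0.00000j ⇒ P_1 = 0.700039

0.700039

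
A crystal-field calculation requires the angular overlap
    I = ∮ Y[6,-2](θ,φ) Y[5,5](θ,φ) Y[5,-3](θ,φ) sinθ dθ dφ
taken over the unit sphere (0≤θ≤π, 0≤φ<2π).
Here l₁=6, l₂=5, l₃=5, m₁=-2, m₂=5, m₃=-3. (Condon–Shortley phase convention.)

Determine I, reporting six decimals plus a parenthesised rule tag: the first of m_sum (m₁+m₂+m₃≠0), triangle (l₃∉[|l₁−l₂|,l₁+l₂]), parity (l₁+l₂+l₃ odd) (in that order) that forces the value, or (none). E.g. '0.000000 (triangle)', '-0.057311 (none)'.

m-sum 0 ✓  L=16 even ✓  1≤5≤11 ✓
Π(2lᵢ+1) = 13×11×11 = 1573
triangle coeff Δ(6,5,5) = 1/28588560
Σ_t [1,5]: t=1:−1/345600 t=2:+1/13824 t=3:−1/5184 t=4:+1/13824 t=5:−1/345600 = -7/129600
(3j)²=80/7293 [(6 5 5; 0 0 0)], sign=+1
Σ_t [6,6]: t=6:+1/829440 = 1/829440
(3j)²=35/2431 [(6 5 5; -2 5 -3)], sign=+1
⇒ 4πI² = 2800/11271
I = (+1)√(2800/11271/(4π)) = 0.14060244
No selection rule forces the value: the integral is nonzero (none).

0.140602 (none)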